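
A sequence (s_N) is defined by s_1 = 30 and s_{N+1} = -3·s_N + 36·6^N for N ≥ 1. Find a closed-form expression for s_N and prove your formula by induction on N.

s_N = -2(-3)^N + 4·6^N

Computing the first terms: s_1 = 30, s_2 = 126, s_3 = 918. This suggests s_N = -2(-3)^N + 4·6^N.
When N = 1: the formula gives 30 = 30 = s_1.
Inductive step: suppose the statement holds for some i ≥ 1, so s_i = -2(-3)^i + 4·6^i.
Then s_{i+1} = -3·s_i + 36·6^i = -3·(-2(-3)^i + 4·6^i) + 36·6^i = -2(-3)^(i + 1) + 4·6^(i + 1),
which is the claimed formula at N = i+1.
This completes the induction.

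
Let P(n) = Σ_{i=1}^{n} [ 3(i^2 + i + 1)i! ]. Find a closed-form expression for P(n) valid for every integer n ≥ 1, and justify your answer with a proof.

P(n) = (3n + 3)(n + 1)! - 3

We claim P(n) = (3n + 3)(n + 1)! - 3 for all n ≥ 1.
For the base case n = 1: P(1) = 9, and the closed form gives 9. They agree.
Inductive step: assume the claim holds for n = i, so P(i) = (3i + 3)(i + 1)! - 3.
Then P(i+1) = P(i) + (3(i^2 + 3i + 3)(i + 1)!) = ((3i + 3)(i + 1)! - 3) + (3(i^2 + 3i + 3)(i + 1)!).
Simplifying, P(i+1) = (3(i+1) + 3)((i+1) + 1)! - 3,
which is the closed form with n = i+1.
This completes the induction.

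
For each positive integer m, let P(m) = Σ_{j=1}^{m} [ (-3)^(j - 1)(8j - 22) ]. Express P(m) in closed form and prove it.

We claim P(m) = (-3)^m(-2m + 5) - 5 for all m ≥ 1.
When m = 1: P(1) = -14, and the closed form gives -14. They agree.
Inductive step: assume the claim holds for m = j, so P(j) = (-3)^j(-2j + 5) - 5.
Then P(j+1) = P(j) + ((-3)^j(8j - 14)) = ((-3)^j(-2j + 5) - 5) + ((-3)^j(8j - 14)).
Simplifying, P(j+1) = 6(-3)^j·j - 9(-3)^j - 5 = (-3)^(j+1)(-2(j+1) + 5) - 5,
which is the closed form with m = j+1.
By induction, the statement is established for all m ≥ 1.

P(m) = (-3)^m(-2m + 5) - 5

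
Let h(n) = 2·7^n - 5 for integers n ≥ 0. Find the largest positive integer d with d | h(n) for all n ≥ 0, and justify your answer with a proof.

d = 3

Computing the first values: h(0) = -3 and h(1) = 9; gcd(-3, 9) = 3, so d ≤ 3.
We prove 3 | 2·7^n - 5 for all n ≥ 0 by induction on n.
When n = 0: h(0) = -3 = 3·(-1), so 3 | h(0).
Suppose the result is true for n = m, i.e. 3 | h(m). Then
h(m+1) = 2·7^(m+1) - 5 = 7·(2·7^m - 5) + 30 = 7·h(m) + 30. The first term is divisible by 3 by the inductive hypothesis, and 30 is divisible by 3. Hence 3 | h(m+1).
Hence, by induction on n, the claim holds for every n ≥ 0.
Therefore the largest such d is 3.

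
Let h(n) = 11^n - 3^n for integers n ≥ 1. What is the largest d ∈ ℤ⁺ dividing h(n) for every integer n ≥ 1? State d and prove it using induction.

d = 8

Computing the first values: h(1) = 8 and h(2) = 112; gcd(8, 112) = 8, so d ≤ 8.
We prove 8 | 11^n - 3^n for all n ≥ 1 by induction on n.
Base step (n = 1): h(1) = 8 = 8·(1), so 8 | h(1).
For the inductive step, assume it holds for an arbitrary m ≥ 1, i.e. 8 | h(m). Then
11^{m+1} − 3^{m+1} = 11·11^m − 3·3^m = 11·(11^m − 3^m) + (8)·3^m. The first term is divisible by 8 by the inductive hypothesis, and the second term (8)·3^m is divisible by 8 since 8 | 8. Hence 8 | h(m+1).
By induction, the statement is established for all n ≥ 1.
Therefore the largest such d is 8.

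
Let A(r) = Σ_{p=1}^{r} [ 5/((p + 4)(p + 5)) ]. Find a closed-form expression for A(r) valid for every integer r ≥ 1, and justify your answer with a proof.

A(r) = r/(r + 5)

We claim A(r) = r/(r + 5) for all r ≥ 1.
Base case (r = 1): A(1) = 1/6, and the closed form gives 1/6. They agree.
Inductive step: assume the claim holds for r = p, so A(p) = p/(p + 5).
Then A(p+1) = A(p) + (5/((p + 5)(p + 6))) = (p/(p + 5)) + (5/((p + 5)(p + 6))).
Simplifying, A(p+1) = (p + 1)/(p + 6) = (p+1)/((p+1) + 5),
which is the closed form with r = p+1.
This completes the induction.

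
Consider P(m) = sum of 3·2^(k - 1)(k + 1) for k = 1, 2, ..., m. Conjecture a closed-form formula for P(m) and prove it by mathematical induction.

P(m) = 3·2^m·m

We claim P(m) = 3·2^m·m for all m ≥ 1.
Base step (m = 1): P(1) = 6, and the closed form gives 6. They agree.
Inductive step: suppose the statement holds for some k ≥ 1, so P(k) = 3·2^k·k.
Then P(k+1) = P(k) + (3·2^k(k + 2)) = (3·2^k·k) + (3·2^k(k + 2)).
Simplifying, P(k+1) = 6·2^k(k + 1) = 3·2^(k+1)·(k+1),
which is the closed form with m = k+1.
By the principle of mathematical induction, the result holds for all m ≥ 1.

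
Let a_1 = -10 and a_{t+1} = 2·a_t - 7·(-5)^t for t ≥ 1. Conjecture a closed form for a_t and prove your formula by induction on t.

a_t = (-5)^t - 5·2^(t - 1)

Computing the first terms: a_1 = -10, a_2 = 15, a_3 = -145. This suggests a_t = (-5)^t - 5·2^(t - 1).
When t = 1: the formula gives -10 = -10 = a_1.
Inductive step: assume the claim holds for t = m, so a_m = (-5)^m - 5·2^(m - 1).
Then a_{m+1} = 2·a_m - 7·(-5)^m = 2·((-5)^m - 5·2^(m - 1)) - 7·(-5)^m = (-5)^(m + 1) - 5·2^m = (-5)^(m+1) - 5·2^((m+1) - 1),
which is the claimed formula at t = m+1.
By the principle of mathematical induction, the result holds for all t ≥ 1.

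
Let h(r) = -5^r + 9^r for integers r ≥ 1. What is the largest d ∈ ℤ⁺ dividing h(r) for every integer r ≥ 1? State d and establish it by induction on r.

Computing the first values: h(1) = 4 and h(2) = 56; gcd(4, 56) = 4, so d ≤ 4.
We prove 4 | -5^r + 9^r for all r ≥ 1 by induction on r.
When r = 1: h(1) = 4 = 4·(1), so 4 | h(1).
Suppose the result is true for r = i, i.e. 4 | h(i). Then
9^{i+1} − 5^{i+1} = 9·9^i − 5·5^i = 9·(9^i − 5^i) + (4)·5^i. The first term is divisible by 4 by the inductive hypothesis, and the second term (4)·5^i is divisible by 4 since 4 | 4. Hence 4 | h(i+1).
By the principle of mathematical induction, the result holds for all r ≥ 1.
Therefore the largest such d is 4.

d = 4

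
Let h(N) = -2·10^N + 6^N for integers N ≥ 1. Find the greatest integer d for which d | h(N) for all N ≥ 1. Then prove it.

d = 2

Computing the first values: h(1) = -14 and h(2) = -164; gcd(-14, -164) = 2, so d ≤ 2.
We prove 2 | -2·10^N + 6^N for all N ≥ 1 by induction on N.
Base step (N = 1): h(1) = -14 = 2·(-7), so 2 | h(1).
Suppose the result is true for N = m, i.e. 2 | h(m). Then
h(m+1) − 10·h(m) = (-2·10^(m+1) + 6^(m+1)) − 10·(-2·10^m + 6^m) = (1)·6^m·(6 − 10) = (-4)·6^m. Since 2 | h(m) by the inductive hypothesis, 2 | 10·h(m); and 2 | -4 since -4 = 2·-2. Therefore 2 | h(m+1).
By the principle of mathematical induction, the result holds for all N ≥ 1.
Therefore the largest such d is 2.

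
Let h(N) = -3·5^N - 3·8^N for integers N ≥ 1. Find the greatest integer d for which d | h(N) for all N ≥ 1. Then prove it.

d = 3

Computing the first values: h(1) = -39 and h(2) = -267; gcd(-39, -267) = 3, so d ≤ 3.
We prove 3 | -3·5^N - 3·8^N for all N ≥ 1 by induction on N.
Base case (N = 1): h(1) = -39 = 3·(-13), so 3 | h(1).
Suppose the result is true for N = r, i.e. 3 | h(r). Then
h(r+1) − 8·h(r) = (-3·5^(r+1) - 3·8^(r+1)) − 8·(-3·5^r - 3·8^r) = (-3)·5^r·(5 − 8) = (9)·5^r. Since 3 | h(r) by the inductive hypothesis, 3 | 8·h(r); and 3 | 9 since 9 = 3·3. Therefore 3 | h(r+1).
By induction, the statement is established for all N ≥ 1.
Therefore the largest such d is 3.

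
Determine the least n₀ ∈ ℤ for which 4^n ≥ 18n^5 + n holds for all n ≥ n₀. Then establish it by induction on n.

n₀ = 11

At n = 10: 1048576 < 1800010, so the inequality fails and n₀ ≥ 11. We prove 4^n ≥ 18n^5 + n for all n ≥ 11.
Base case (n = 11): 4^n = 4194304 and 18n^5 + n = 2898929, so 4194304 ≥ 2898929.
Inductive step: suppose the statement holds for some p ≥ 11, so 4^p ≥ 18p^5 + p.
Then 4^(p + 1) = 4·(4^p) ≥ 4·(18p^5 + p).
Also, for p ≥ 11 we have 4·(18p^5 + p) ≥ 18(p+1)^5 + (p+1), since 4·(18p^5 + p) − (18(p+1)^5 + (p+1)) = 54p^5 - 90p^4 - 180p^3 - 180p^2 - 87p - 19, which is nonnegative for all p ≥ 11.
Combining, 4^(p + 1) ≥ 18(p+1)^5 + (p+1).
By the principle of mathematical induction, the result holds for all n ≥ 11.
Hence the smallest such n₀ is 11.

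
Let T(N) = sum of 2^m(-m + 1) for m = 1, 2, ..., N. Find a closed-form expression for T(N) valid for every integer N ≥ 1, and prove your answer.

We claim T(N) = 2·2^N(-N + 2) - 4 for all N ≥ 1.
For the base case N = 1: T(1) = 0, and the closed form gives 0. They agree.
Suppose the result is true for N = m, so T(m) = 2·2^m(-m + 2) - 4.
Then T(m+1) = T(m) + (-2^(m + 1)m) = (2·2^m(-m + 2) - 4) + (-2^(m + 1)m).
Simplifying, T(m+1) = -4·2^m·m + 4·2^m - 4 = 2·2^(m+1)(-(m+1) + 2) - 4,
which is the closed form with N = m+1.
By the principle of mathematical induction, the result holds for all N ≥ 1.

T(N) = 2·2^N(-N + 2) - 4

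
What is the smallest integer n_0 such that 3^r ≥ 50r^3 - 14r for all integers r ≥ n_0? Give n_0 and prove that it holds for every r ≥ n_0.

At r = 9: 19683 < 36324, so the inequality fails and n_0 ≥ 10. We prove 3^r ≥ 50r^3 - 14r for all r ≥ 10.
Base case (r = 10): 3^r = 59049 and 50r^3 - 14r = 49860, so 59049 ≥ 49860.
For the inductive step, assume it holds for an arbitrary m ≥ 10, so 3^m ≥ 50m^3 - 14m.
Then 3^(m + 1) = 3·(3^m) ≥ 3·(50m^3 - 14m).
Also, for m ≥ 10 we have 3·(50m^3 - 14m) ≥ 50(m+1)^3 - 14(m+1), since 3·(50m^3 - 14m) − (50(m+1)^3 - 14(m+1)) = 100m^3 - 150m^2 - 178m - 36, which is nonnegative for all m ≥ 10.
Combining, 3^(m + 1) ≥ 50(m+1)^3 - 14(m+1).
By induction, the statement is established for all r ≥ 10.
Hence the smallest such n_0 is 10.

n_0 = 10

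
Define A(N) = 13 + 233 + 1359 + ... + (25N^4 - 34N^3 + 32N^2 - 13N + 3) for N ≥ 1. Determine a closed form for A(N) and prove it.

A(N) = N(5N^4 + 4N^3 + 2N^2 + N + 1)

We claim A(N) = N(5N^4 + 4N^3 + 2N^2 + N + 1) for all N ≥ 1.
Base step (N = 1): A(1) = 13, and the closed form gives 13. They agree.
Inductive step: assume the claim holds for N = k, so A(k) = k(5k^4 + 4k^3 + 2k^2 + k + 1).
Then A(k+1) = A(k) + (25k^4 + 66k^3 + 80k^2 + 49k + 13) = (k(5k^4 + 4k^3 + 2k^2 + k + 1)) + (25k^4 + 66k^3 + 80k^2 + 49k + 13).
Simplifying, A(k+1) = (k + 1)(5k^4 + 24k^3 + 44k^2 + 37k + 13) = (k+1)(5(k+1)^4 + 4(k+1)^3 + 2(k+1)^2 + (k+1) + 1),
which is the closed form with N = k+1.
By the principle of mathematical induction, the result holds for all N ≥ 1.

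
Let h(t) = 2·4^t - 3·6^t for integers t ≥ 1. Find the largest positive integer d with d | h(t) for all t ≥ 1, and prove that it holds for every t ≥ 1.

d = 2

Computing the first values: h(1) = -10 and h(2) = -76; gcd(-10, -76) = 2, so d ≤ 2.
We prove 2 | 2·4^t - 3·6^t for all t ≥ 1 by induction on t.
Base case (t = 1): h(1) = -10 = 2·(-5), so 2 | h(1).
Inductive step: suppose the statement holds for some m ≥ 1, i.e. 2 | h(m). Then
h(m+1) − 6·h(m) = (2·4^(m+1) - 3·6^(m+1)) − 6·(2·4^m - 3·6^m) = (2)·4^m·(4 − 6) = (-4)·4^m. Since 2 | h(m) by the inductive hypothesis, 2 | 6·h(m); and 2 | -4 since -4 = 2·-2. Therefore 2 | h(m+1).
This completes the induction.
Therefore the largest such d is 2.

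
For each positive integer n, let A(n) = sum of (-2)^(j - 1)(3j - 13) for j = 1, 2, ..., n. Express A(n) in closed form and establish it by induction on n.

We claim A(n) = (-2)^n(-n + 4) - 4 for all n ≥ 1.
Base step (n = 1): A(1) = -10, and the closed form gives -10. They agree.
For the inductive step, assume it holds for an arbitrary j ≥ 1, so A(j) = (-2)^j(-j + 4) - 4.
Then A(j+1) = A(j) + ((-2)^j(3j - 10)) = ((-2)^j(-j + 4) - 4) + ((-2)^j(3j - 10)).
Simplifying, A(j+1) = 2(-2)^j·j - 6(-2)^j - 4 = (-2)^(j+1)(-(j+1) + 4) - 4,
which is the closed form with n = j+1.
Hence, by induction on n, the claim holds for every n ≥ 1.

A(n) = (-2)^n(-n + 4) - 4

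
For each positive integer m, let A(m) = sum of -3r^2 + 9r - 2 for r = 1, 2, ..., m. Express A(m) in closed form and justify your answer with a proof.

We claim A(m) = -m(m^2 - 3m - 2) for all m ≥ 1.
When m = 1: A(1) = 4, and the closed form gives 4. They agree.
For the inductive step, assume it holds for an arbitrary r ≥ 1, so A(r) = r(-r^2 + 3r + 2).
Then A(r+1) = A(r) + (-3r^2 + 3r + 4) = (r(-r^2 + 3r + 2)) + (-3r^2 + 3r + 4).
Simplifying, A(r+1) = -(r + 1)(r^2 - r - 4) = -(r+1)((r+1)^2 - 3(r+1) - 2),
which is the closed form with m = r+1.
By induction, the statement is established for all m ≥ 1.

A(m) = -m(m^2 - 3m - 2)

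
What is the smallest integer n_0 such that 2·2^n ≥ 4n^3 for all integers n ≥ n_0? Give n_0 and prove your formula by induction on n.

n_0 = 12

At n = 11: 4096 < 5324, so the inequality fails and n_0 ≥ 12. We prove 2·2^n ≥ 4n^3 for all n ≥ 12.
Base step (n = 12): 2·2^n = 8192 and 4n^3 = 6912, so 8192 ≥ 6912.
Inductive step: assume the claim holds for n = j, so 2·2^j ≥ 4j^3.
Then 2·2^(j + 1) = 2·(2·2^j) ≥ 2·(4j^3).
Also, for j ≥ 12 we have 2·(4j^3) ≥ 4(j+1)^3, since 2 ≥ (1 + 1/j)^3 for all j ≥ 12.
Combining, 2·2^(j + 1) ≥ 4(j+1)^3.
By the principle of mathematical induction, the result holds for all n ≥ 12.
Hence the smallest such n_0 is 12.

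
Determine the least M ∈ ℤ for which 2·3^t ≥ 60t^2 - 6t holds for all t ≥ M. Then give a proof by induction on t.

M = 7

At t = 6: 1458 < 2124, so the inequality fails and M ≥ 7. We prove 2·3^t ≥ 60t^2 - 6t for all t ≥ 7.
Base case (t = 7): 2·3^t = 4374 and 60t^2 - 6t = 2898, so 4374 ≥ 2898.
Inductive step: suppose the statement holds for some k ≥ 7, so 2·3^k ≥ 60k^2 - 6k.
Then 2·3^(k + 1) = 3·(2·3^k) ≥ 3·(60k^2 - 6k).
Also, for k ≥ 7 we have 3·(60k^2 - 6k) ≥ 60(k+1)^2 - 6(k+1), since 3·(60k^2 - 6k) − (60(k+1)^2 - 6(k+1)) = 120k^2 - 132k - 54, which is nonnegative for all k ≥ 7.
Combining, 2·3^(k + 1) ≥ 60(k+1)^2 - 6(k+1).
Hence, by induction on t, the claim holds for every t ≥ 7.
Hence the smallest such M is 7.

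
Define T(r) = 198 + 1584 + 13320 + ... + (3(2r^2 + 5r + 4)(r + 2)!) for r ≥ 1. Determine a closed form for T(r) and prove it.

We claim T(r) = (6r + 3)(r + 3)! - 18 for all r ≥ 1.
When r = 1: T(1) = 198, and the closed form gives 198. They agree.
For the inductive step, assume it holds for an arbitrary k ≥ 1, so T(k) = (6k + 3)(k + 3)! - 18.
Then T(k+1) = T(k) + (3(2k^2 + 9k + 11)(k + 3)!) = ((6k + 3)(k + 3)! - 18) + (3(2k^2 + 9k + 11)(k + 3)!).
Simplifying, T(k+1) = (6(k+1) + 3)((k+1) + 3)! - 18,
which is the closed form with r = k+1.
By the principle of mathematical induction, the result holds for all r ≥ 1.

T(r) = (6r + 3)(r + 3)! - 18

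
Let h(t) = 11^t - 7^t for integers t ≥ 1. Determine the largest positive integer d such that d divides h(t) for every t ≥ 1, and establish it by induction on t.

d = 4

Computing the first values: h(1) = 4 and h(2) = 72; gcd(4, 72) = 4, so d ≤ 4.
We prove 4 | 11^t - 7^t for all t ≥ 1 by induction on t.
When t = 1: h(1) = 4 = 4·(1), so 4 | h(1).
Inductive step: suppose the statement holds for some p ≥ 1, i.e. 4 | h(p). Then
11^{p+1} − 7^{p+1} = 11·11^p − 7·7^p = 11·(11^p − 7^p) + (4)·7^p. The first term is divisible by 4 by the inductive hypothesis, and the second term (4)·7^p is divisible by 4 since 4 | 4. Hence 4 | h(p+1).
This completes the induction.
Therefore the largest such d is 4.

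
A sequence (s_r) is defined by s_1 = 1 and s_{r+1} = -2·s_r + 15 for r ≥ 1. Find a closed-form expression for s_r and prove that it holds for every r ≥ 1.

Computing the first terms: s_1 = 1, s_2 = 13, s_3 = -11. This suggests s_r = -(-2)^(r + 1) + 5.
For the base case r = 1: the formula gives 1 = 1 = s_1.
Suppose the result is true for r = m, so s_m = -(-2)^(m + 1) + 5.
Then s_{m+1} = -2·s_m + 15 = -2·(-(-2)^(m + 1) + 5) + 15 = -(-2)^(m + 2) + 5 = -(-2)^((m+1) + 1) + 5,
which is the claimed formula at r = m+1.
By the principle of mathematical induction, the result holds for all r ≥ 1.

s_r = -(-2)^(r + 1) + 5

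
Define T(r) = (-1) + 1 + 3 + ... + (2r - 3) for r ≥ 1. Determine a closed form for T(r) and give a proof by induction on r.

We claim T(r) = r(r - 2) for all r ≥ 1.
Base case (r = 1): T(1) = -1, and the closed form gives -1. They agree.
Inductive step: assume the claim holds for r = j, so T(j) = j(j - 2).
Then T(j+1) = T(j) + (2j - 1) = (j(j - 2)) + (2j - 1).
Simplifying, T(j+1) = (j - 1)(j + 1) = (j+1)((j+1) - 2),
which is the closed form with r = j+1.
By induction, the statement is established for all r ≥ 1.

T(r) = r(r - 2)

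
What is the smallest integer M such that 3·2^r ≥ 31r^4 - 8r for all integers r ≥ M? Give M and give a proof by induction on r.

At r = 20: 3145728 < 4959840, so the inequality fails and M ≥ 21. We prove 3·2^r ≥ 31r^4 - 8r for all r ≥ 21.
Base step (r = 21): 3·2^r = 6291456 and 31r^4 - 8r = 6028743, so 6291456 ≥ 6028743.
Inductive step: suppose the statement holds for some j ≥ 21, so 3·2^j ≥ 31j^4 - 8j.
Then 3·2^(j + 1) = 2·(3·2^j) ≥ 2·(31j^4 - 8j).
Also, for j ≥ 21 we have 2·(31j^4 - 8j) ≥ 31(j+1)^4 - 8(j+1), since 2·(31j^4 - 8j) − (31(j+1)^4 - 8(j+1)) = 31j^4 - 124j^3 - 186j^2 - 132j - 23, which is nonnegative for all j ≥ 21.
Combining, 3·2^(j + 1) ≥ 31(j+1)^4 - 8(j+1).
By the principle of mathematical induction, the result holds for all r ≥ 21.
Hence the smallest such M is 21.

M = 21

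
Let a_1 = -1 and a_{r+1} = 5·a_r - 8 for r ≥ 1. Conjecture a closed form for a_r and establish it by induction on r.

a_r = -3·5^(r - 1) + 2

Computing the first terms: a_1 = -1, a_2 = -13, a_3 = -73. This suggests a_r = -3·5^(r - 1) + 2.
For the base case r = 1: the formula gives -1 = -1 = a_1.
For the inductive step, assume it holds for an arbitrary m ≥ 1, so a_m = -3·5^(m - 1) + 2.
Then a_{m+1} = 5·a_m - 8 = 5·(-3·5^(m - 1) + 2) - 8 = -3·5^m + 2 = -3·5^((m+1) - 1) + 2,
which is the claimed formula at r = m+1.
By the principle of mathematical induction, the result holds for all r ≥ 1.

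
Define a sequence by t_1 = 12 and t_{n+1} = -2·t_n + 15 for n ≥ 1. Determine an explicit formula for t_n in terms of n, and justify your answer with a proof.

Computing the first terms: t_1 = 12, t_2 = -9, t_3 = 33. This suggests t_n = 7(-2)^(n - 1) + 5.
When n = 1: the formula gives 12 = 12 = t_1.
Inductive step: suppose the statement holds for some k ≥ 1, so t_k = 7(-2)^(k - 1) + 5.
Then t_{k+1} = -2·t_k + 15 = -2·(7(-2)^(k - 1) + 5) + 15 = 7(-2)^k + 5 = 7(-2)^((k+1) - 1) + 5,
which is the claimed formula at n = k+1.
By the principle of mathematical induction, the result holds for all n ≥ 1.

t_n = 7(-2)^(n - 1) + 5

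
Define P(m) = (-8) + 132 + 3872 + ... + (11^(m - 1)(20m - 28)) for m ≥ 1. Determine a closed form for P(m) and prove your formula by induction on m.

We claim P(m) = 11^m(2m - 3) + 3 for all m ≥ 1.
When m = 1: P(1) = -8, and the closed form gives -8. They agree.
Inductive step: suppose the statement holds for some j ≥ 1, so P(j) = 11^j(2j - 3) + 3.
Then P(j+1) = P(j) + (11^j(20j - 8)) = (11^j(2j - 3) + 3) + (11^j(20j - 8)).
Simplifying, P(j+1) = 22·11^j·j - 11·11^j + 3 = 11^(j+1)(2(j+1) - 3) + 3,
which is the closed form with m = j+1.
This completes the induction.

P(m) = 11^m(2m - 3) + 3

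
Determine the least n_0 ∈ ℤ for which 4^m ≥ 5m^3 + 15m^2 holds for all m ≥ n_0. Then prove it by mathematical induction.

At m = 4: 256 < 560, so the inequality fails and n_0 ≥ 5. We prove 4^m ≥ 5m^3 + 15m^2 for all m ≥ 5.
For the base case m = 5: 4^m = 1024 and 5m^3 + 15m^2 = 1000, so 1024 ≥ 1000.
Inductive step: assume the claim holds for m = p, so 4^p ≥ 5p^3 + 15p^2.
Then 4^(p + 1) = 4·(4^p) ≥ 4·(5p^3 + 15p^2).
Also, for p ≥ 5 we have 4·(5p^3 + 15p^2) ≥ 5(p+1)^3 + 15(p+1)^2, since 4·(5p^3 + 15p^2) − (5(p+1)^3 + 15(p+1)^2) = 15p^3 + 30p^2 - 45p - 20, which is nonnegative for all p ≥ 5.
Combining, 4^(p + 1) ≥ 5(p+1)^3 + 15(p+1)^2.
Hence, by induction on m, the claim holds for every m ≥ 5.
Hence the smallest such n_0 is 5.

n_0 = 5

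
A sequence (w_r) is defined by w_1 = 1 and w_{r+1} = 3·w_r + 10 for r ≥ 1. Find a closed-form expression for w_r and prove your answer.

w_r = 2·3^r - 5

Computing the first terms: w_1 = 1, w_2 = 13, w_3 = 49. This suggests w_r = 2·3^r - 5.
When r = 1: the formula gives 1 = 1 = w_1.
Inductive step: suppose the statement holds for some m ≥ 1, so w_m = 2·3^m - 5.
Then w_{m+1} = 3·w_m + 10 = 3·(2·3^m - 5) + 10 = 2·3^(m + 1) - 5,
which is the claimed formula at r = m+1.
Hence, by induction on r, the claim holds for every r ≥ 1.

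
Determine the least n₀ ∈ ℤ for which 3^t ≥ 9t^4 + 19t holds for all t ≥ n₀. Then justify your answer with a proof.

n₀ = 11

At t = 10: 59049 < 90190, so the inequality fails and n₀ ≥ 11. We prove 3^t ≥ 9t^4 + 19t for all t ≥ 11.
For the base case t = 11: 3^t = 177147 and 9t^4 + 19t = 131978, so 177147 ≥ 131978.
Inductive step: assume the claim holds for t = m, so 3^m ≥ 9m^4 + 19m.
Then 3^(m + 1) = 3·(3^m) ≥ 3·(9m^4 + 19m).
Also, for m ≥ 11 we have 3·(9m^4 + 19m) ≥ 9(m+1)^4 + 19(m+1), since 3·(9m^4 + 19m) − (9(m+1)^4 + 19(m+1)) = 18m^4 - 36m^3 - 54m^2 + 2m - 28, which is nonnegative for all m ≥ 11.
Combining, 3^(m + 1) ≥ 9(m+1)^4 + 19(m+1).
By induction, the statement is established for all t ≥ 11.
Hence the smallest such n₀ is 11.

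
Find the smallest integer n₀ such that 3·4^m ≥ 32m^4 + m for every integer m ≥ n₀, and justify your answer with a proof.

n₀ = 8

At m = 7: 49152 < 76839, so the inequality fails and n₀ ≥ 8. We prove 3·4^m ≥ 32m^4 + m for all m ≥ 8.
For the base case m = 8: 3·4^m = 196608 and 32m^4 + m = 131080, so 196608 ≥ 131080.
Inductive step: assume the claim holds for m = k, so 3·4^k ≥ 32k^4 + k.
Then 3·4^(k + 1) = 4·(3·4^k) ≥ 4·(32k^4 + k).
Also, for k ≥ 8 we have 4·(32k^4 + k) ≥ 32(k+1)^4 + (k+1), since 4·(32k^4 + k) − (32(k+1)^4 + (k+1)) = 96k^4 - 128k^3 - 192k^2 - 125k - 33, which is nonnegative for all k ≥ 8.
Combining, 3·4^(k + 1) ≥ 32(k+1)^4 + (k+1).
This completes the induction.
Hence the smallest such n₀ is 8.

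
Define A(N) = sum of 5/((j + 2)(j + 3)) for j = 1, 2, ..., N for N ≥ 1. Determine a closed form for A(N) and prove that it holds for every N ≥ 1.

A(N) = 5N/(3(N + 3))

We claim A(N) = 5N/(3(N + 3)) for all N ≥ 1.
Base step (N = 1): A(1) = 5/12, and the closed form gives 5/12. They agree.
Suppose the result is true for N = j, so A(j) = 5j/(3(j + 3)).
Then A(j+1) = A(j) + (5/((j + 3)(j + 4))) = (5j/(3(j + 3))) + (5/((j + 3)(j + 4))).
Simplifying, A(j+1) = 5(j + 1)/(3(j + 4)) = 5(j+1)/(3((j+1) + 3)),
which is the closed form with N = j+1.
This completes the induction.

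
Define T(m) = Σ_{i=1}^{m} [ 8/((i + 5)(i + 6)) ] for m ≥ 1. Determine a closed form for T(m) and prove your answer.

T(m) = 4m/(3(m + 6))

We claim T(m) = 4m/(3(m + 6)) for all m ≥ 1.
For the base case m = 1: T(1) = 4/21, and the closed form gives 4/21. They agree.
Suppose the result is true for m = i, so T(i) = 4i/(3(i + 6)).
Then T(i+1) = T(i) + (8/((i + 6)(i + 7))) = (4i/(3(i + 6))) + (8/((i + 6)(i + 7))).
Simplifying, T(i+1) = 4(i + 1)/(3(i + 7)) = 4(i+1)/(3((i+1) + 6)),
which is the closed form with m = i+1.
This completes the induction.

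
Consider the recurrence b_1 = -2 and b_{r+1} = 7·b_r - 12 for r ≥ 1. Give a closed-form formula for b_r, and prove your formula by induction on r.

b_r = -4·7^(r - 1) + 2

Computing the first terms: b_1 = -2, b_2 = -26, b_3 = -194. This suggests b_r = -4·7^(r - 1) + 2.
Base case (r = 1): the formula gives -2 = -2 = b_1.
Inductive step: suppose the statement holds for some i ≥ 1, so b_i = -4·7^(i - 1) + 2.
Then b_{i+1} = 7·b_i - 12 = 7·(-4·7^(i - 1) + 2) - 12 = -4·7^i + 2 = -4·7^((i+1) - 1) + 2,
which is the claimed formula at r = i+1.
By the principle of mathematical induction, the result holds for all r ≥ 1.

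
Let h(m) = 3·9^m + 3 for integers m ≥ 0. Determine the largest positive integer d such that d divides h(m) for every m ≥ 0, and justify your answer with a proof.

d = 6

Computing the first values: h(0) = 6 and h(1) = 30; gcd(6, 30) = 6, so d ≤ 6.
We prove 6 | 3·9^m + 3 for all m ≥ 0 by induction on m.
When m = 0: h(0) = 6 = 6·(1), so 6 | h(0).
Inductive step: assume the claim holds for m = p, i.e. 6 | h(p). Then
h(p+1) = 3·9^(p+1) + 3 = 9·(3·9^p + 3) - 24 = 9·h(p) - 24. The first term is divisible by 6 by the inductive hypothesis, and -24 is divisible by 6. Hence 6 | h(p+1).
This completes the induction.
Therefore the largest such d is 6.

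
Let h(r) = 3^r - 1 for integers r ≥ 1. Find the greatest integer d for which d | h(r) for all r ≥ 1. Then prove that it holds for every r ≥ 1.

d = 2

Computing the first values: h(1) = 2 and h(2) = 8; gcd(2, 8) = 2, so d ≤ 2.
We prove 2 | 3^r - 1 for all r ≥ 1 by induction on r.
When r = 1: h(1) = 2 = 2·(1), so 2 | h(1).
Inductive step: suppose the statement holds for some i ≥ 1, i.e. 2 | h(i). Then
3^{i+1} − 1^{i+1} = 3·3^i − 1·1^i = 3·(3^i − 1^i) + (2)·1^i. The first term is divisible by 2 by the inductive hypothesis, and the second term (2)·1^i is divisible by 2 since 2 | 2. Hence 2 | h(i+1).
By the principle of mathematical induction, the result holds for all r ≥ 1.
Therefore the largest such d is 2.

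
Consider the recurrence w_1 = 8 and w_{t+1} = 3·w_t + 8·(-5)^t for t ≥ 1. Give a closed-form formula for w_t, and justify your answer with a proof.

Computing the first terms: w_1 = 8, w_2 = -16, w_3 = 152. This suggests w_t = -(-5)^t + 3^t.
When t = 1: the formula gives 8 = 8 = w_1.
For the inductive step, assume it holds for an arbitrary j ≥ 1, so w_j = -(-5)^j + 3^j.
Then w_{j+1} = 3·w_j + 8·(-5)^j = 3·(-(-5)^j + 3^j) + 8·(-5)^j = -(-5)^(j + 1) + 3^(j + 1),
which is the claimed formula at t = j+1.
By the principle of mathematical induction, the result holds for all t ≥ 1.

w_t = -(-5)^t + 3^t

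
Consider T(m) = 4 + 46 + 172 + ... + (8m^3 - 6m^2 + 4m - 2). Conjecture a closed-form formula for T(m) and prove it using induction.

We claim T(m) = m(2m^3 + 2m^2 + m - 1) for all m ≥ 1.
For the base case m = 1: T(1) = 4, and the closed form gives 4. They agree.
For the inductive step, assume it holds for an arbitrary j ≥ 1, so T(j) = j(2j^3 + 2j^2 + j - 1).
Then T(j+1) = T(j) + (8j^3 + 18j^2 + 16j + 4) = (j(2j^3 + 2j^2 + j - 1)) + (8j^3 + 18j^2 + 16j + 4).
Simplifying, T(j+1) = (j + 1)(2j^3 + 8j^2 + 11j + 4) = (j+1)(2(j+1)^3 + 2(j+1)^2 + (j+1) - 1),
which is the closed form with m = j+1.
By induction, the statement is established for all m ≥ 1.

T(m) = m(2m^3 + 2m^2 + m - 1)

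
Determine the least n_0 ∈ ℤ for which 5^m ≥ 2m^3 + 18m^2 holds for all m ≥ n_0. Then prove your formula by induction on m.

n_0 = 4

At m = 3: 125 < 216, so the inequality fails and n_0 ≥ 4. We prove 5^m ≥ 2m^3 + 18m^2 for all m ≥ 4.
Base step (m = 4): 5^m = 625 and 2m^3 + 18m^2 = 416, so 625 ≥ 416.
Inductive step: suppose the statement holds for some j ≥ 4, so 5^j ≥ 2j^3 + 18j^2.
Then 5^(j + 1) = 5·(5^j) ≥ 5·(2j^3 + 18j^2).
Also, for j ≥ 4 we have 5·(2j^3 + 18j^2) ≥ 2(j+1)^3 + 18(j+1)^2, since 5·(2j^3 + 18j^2) − (2(j+1)^3 + 18(j+1)^2) = 8j^3 + 66j^2 - 42j - 20, which is nonnegative for all j ≥ 4.
Combining, 5^(j + 1) ≥ 2(j+1)^3 + 18(j+1)^2.
By induction, the statement is established for all m ≥ 4.
Hence the smallest such n_0 is 4.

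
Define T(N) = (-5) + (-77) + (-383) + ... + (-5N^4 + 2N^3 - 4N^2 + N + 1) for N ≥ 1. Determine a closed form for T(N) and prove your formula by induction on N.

We claim T(N) = -N(N^4 + 2N^3 + 2N^2 + N - 1) for all N ≥ 1.
Base case (N = 1): T(1) = -5, and the closed form gives -5. They agree.
Suppose the result is true for N = r, so T(r) = r(-r^4 - 2r^3 - 2r^2 - r + 1).
Then T(r+1) = T(r) + (-5r^4 - 18r^3 - 28r^2 - 21r - 5) = (r(-r^4 - 2r^3 - 2r^2 - r + 1)) + (-5r^4 - 18r^3 - 28r^2 - 21r - 5).
Simplifying, T(r+1) = -(r + 1)(r^4 + 6r^3 + 14r^2 + 15r + 5) = -(r+1)((r+1)^4 + 2(r+1)^3 + 2(r+1)^2 + (r+1) - 1),
which is the closed form with N = r+1.
Hence, by induction on N, the claim holds for every N ≥ 1.

T(N) = -N(N^4 + 2N^3 + 2N^2 + N - 1)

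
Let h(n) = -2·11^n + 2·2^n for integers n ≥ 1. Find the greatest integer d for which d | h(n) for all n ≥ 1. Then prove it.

Computing the first values: h(1) = -18 and h(2) = -234; gcd(-18, -234) = 18, so d ≤ 18.
We prove 18 | -2·11^n + 2·2^n for all n ≥ 1 by induction on n.
Base case (n = 1): h(1) = -18 = 18·(-1), so 18 | h(1).
Inductive step: assume the claim holds for n = j, i.e. 18 | h(j). Then
h(j+1) − 11·h(j) = (-2·11^(j+1) + 2·2^(j+1)) − 11·(-2·11^j + 2·2^j) = (2)·2^j·(2 − 11) = (-18)·2^j. Since 18 | h(j) by the inductive hypothesis, 18 | 11·h(j); and 18 | -18 since -18 = 18·-1. Therefore 18 | h(j+1).
This completes the induction.
Therefore the largest such d is 18.

d = 18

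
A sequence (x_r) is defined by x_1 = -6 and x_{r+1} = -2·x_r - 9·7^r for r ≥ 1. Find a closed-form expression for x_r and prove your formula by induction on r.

x_r = (-2)^(r - 1) - 7^r

Computing the first terms: x_1 = -6, x_2 = -51, x_3 = -339. This suggests x_r = (-2)^(r - 1) - 7^r.
Base case (r = 1): the formula gives -6 = -6 = x_1.
Inductive step: suppose the statement holds for some k ≥ 1, so x_k = (-2)^(k - 1) - 7^k.
Then x_{k+1} = -2·x_k - 9·7^k = -2·((-2)^(k - 1) - 7^k) - 9·7^k = (-2)^k - 7^(k + 1) = (-2)^((k+1) - 1) - 7^(k+1),
which is the claimed formula at r = k+1.
By induction, the statement is established for all r ≥ 1.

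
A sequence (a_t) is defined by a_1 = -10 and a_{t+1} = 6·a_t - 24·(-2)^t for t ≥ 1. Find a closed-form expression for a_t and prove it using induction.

Computing the first terms: a_1 = -10, a_2 = -12, a_3 = -168. This suggests a_t = 3(-2)^t - 4·6^(t - 1).
When t = 1: the formula gives -10 = -10 = a_1.
Inductive step: suppose the statement holds for some k ≥ 1, so a_k = 3(-2)^k - 4·6^(k - 1).
Then a_{k+1} = 6·a_k - 24·(-2)^k = 6·(3(-2)^k - 4·6^(k - 1)) - 24·(-2)^k = 3(-2)^(k + 1) - 4·6^k = 3(-2)^(k+1) - 4·6^((k+1) - 1),
which is the claimed formula at t = k+1.
Hence, by induction on t, the claim holds for every t ≥ 1.

a_t = 3(-2)^t - 4·6^(t - 1)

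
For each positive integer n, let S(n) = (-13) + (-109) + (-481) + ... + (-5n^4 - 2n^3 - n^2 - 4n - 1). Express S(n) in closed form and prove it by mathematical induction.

S(n) = -n(n^4 + 3n^3 + 3n^2 + 3n + 3)

We claim S(n) = -n(n^4 + 3n^3 + 3n^2 + 3n + 3) for all n ≥ 1.
Base step (n = 1): S(1) = -13, and the closed form gives -13. They agree.
Inductive step: assume the claim holds for n = p, so S(p) = p(-p^4 - 3p^3 - 3p^2 - 3p - 3).
Then S(p+1) = S(p) + (-5p^4 - 22p^3 - 37p^2 - 32p - 13) = (p(-p^4 - 3p^3 - 3p^2 - 3p - 3)) + (-5p^4 - 22p^3 - 37p^2 - 32p - 13).
Simplifying, S(p+1) = -(p + 1)(p^4 + 7p^3 + 18p^2 + 22p + 13) = -(p+1)((p+1)^4 + 3(p+1)^3 + 3(p+1)^2 + 3(p+1) + 3),
which is the closed form with n = p+1.
By induction, the statement is established for all n ≥ 1.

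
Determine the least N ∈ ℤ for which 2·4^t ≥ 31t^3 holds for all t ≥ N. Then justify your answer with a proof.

At t = 5: 2048 < 3875, so the inequality fails and N ≥ 6. We prove 2·4^t ≥ 31t^3 for all t ≥ 6.
When t = 6: 2·4^t = 8192 and 31t^3 = 6696, so 8192 ≥ 6696.
Inductive step: assume the claim holds for t = j, so 2·4^j ≥ 31j^3.
Then 2·4^(j + 1) = 4·(2·4^j) ≥ 4·(31j^3).
Also, for j ≥ 6 we have 4·(31j^3) ≥ 31(j+1)^3, since 4 ≥ (1 + 1/j)^3 for all j ≥ 6.
Combining, 2·4^(j + 1) ≥ 31(j+1)^3.
This completes the induction.
Hence the smallest such N is 6.

N = 6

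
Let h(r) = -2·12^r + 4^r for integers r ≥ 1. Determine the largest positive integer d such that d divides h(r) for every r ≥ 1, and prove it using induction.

d = 4

Computing the first values: h(1) = -20 and h(2) = -272; gcd(-20, -272) = 4, so d ≤ 4.
We prove 4 | -2·12^r + 4^r for all r ≥ 1 by induction on r.
Base case (r = 1): h(1) = -20 = 4·(-5), so 4 | h(1).
Inductive step: suppose the statement holds for some p ≥ 1, i.e. 4 | h(p). Then
h(p+1) − 12·h(p) = (-2·12^(p+1) + 4^(p+1)) − 12·(-2·12^p + 4^p) = (1)·4^p·(4 − 12) = (-8)·4^p. Since 4 | h(p) by the inductive hypothesis, 4 | 12·h(p); and 4 | -8 since -8 = 4·-2. Therefore 4 | h(p+1).
Hence, by induction on r, the claim holds for every r ≥ 1.
Therefore the largest such d is 4.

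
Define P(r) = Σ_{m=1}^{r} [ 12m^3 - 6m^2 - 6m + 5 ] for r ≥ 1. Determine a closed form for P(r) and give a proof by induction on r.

P(r) = r(3r^3 + 4r^2 - 3r + 1)

We claim P(r) = r(3r^3 + 4r^2 - 3r + 1) for all r ≥ 1.
Base step (r = 1): P(1) = 5, and the closed form gives 5. They agree.
Inductive step: suppose the statement holds for some m ≥ 1, so P(m) = m(3m^3 + 4m^2 - 3m + 1).
Then P(m+1) = P(m) + (12m^3 + 30m^2 + 18m + 5) = (m(3m^3 + 4m^2 - 3m + 1)) + (12m^3 + 30m^2 + 18m + 5).
Simplifying, P(m+1) = (m + 1)(3m^3 + 13m^2 + 14m + 5) = (m+1)(3(m+1)^3 + 4(m+1)^2 - 3(m+1) + 1),
which is the closed form with r = m+1.
Hence, by induction on r, the claim holds for every r ≥ 1.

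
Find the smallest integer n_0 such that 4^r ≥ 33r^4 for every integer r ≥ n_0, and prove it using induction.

n_0 = 9

At r = 8: 65536 < 135168, so the inequality fails and n_0 ≥ 9. We prove 4^r ≥ 33r^4 for all r ≥ 9.
When r = 9: 4^r = 262144 and 33r^4 = 216513, so 262144 ≥ 216513.
For the inductive step, assume it holds for an arbitrary j ≥ 9, so 4^j ≥ 33j^4.
Then 4^(j + 1) = 4·(4^j) ≥ 4·(33j^4).
Also, for j ≥ 9 we have 4·(33j^4) ≥ 33(j+1)^4, since 4 ≥ (1 + 1/j)^4 for all j ≥ 9.
Combining, 4^(j + 1) ≥ 33(j+1)^4.
Hence, by induction on r, the claim holds for every r ≥ 9.
Hence the smallest such n_0 is 9.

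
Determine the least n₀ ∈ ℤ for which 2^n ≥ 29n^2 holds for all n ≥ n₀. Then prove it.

At n = 12: 4096 < 4176, so the inequality fails and n₀ ≥ 13. We prove 2^n ≥ 29n^2 for all n ≥ 13.
Base case (n = 13): 2^n = 8192 and 29n^2 = 4901, so 8192 ≥ 4901.
For the inductive step, assume it holds for an arbitrary j ≥ 13, so 2^j ≥ 29j^2.
Then 2^(j + 1) = 2·(2^j) ≥ 2·(29j^2).
Also, for j ≥ 13 we have 2·(29j^2) ≥ 29(j+1)^2, since 2 ≥ (1 + 1/j)^2 for all j ≥ 13.
Combining, 2^(j + 1) ≥ 29(j+1)^2.
By induction, the statement is established for all n ≥ 13.
Hence the smallest such n₀ is 13.

n₀ = 13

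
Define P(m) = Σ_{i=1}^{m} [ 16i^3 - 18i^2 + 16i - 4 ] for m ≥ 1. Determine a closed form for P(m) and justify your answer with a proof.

We claim P(m) = m(4m^3 + 2m^2 + 3m + 1) for all m ≥ 1.
For the base case m = 1: P(1) = 10, and the closed form gives 10. They agree.
Inductive step: assume the claim holds for m = i, so P(i) = i(4i^3 + 2i^2 + 3i + 1).
Then P(i+1) = P(i) + (16i^3 + 30i^2 + 28i + 10) = (i(4i^3 + 2i^2 + 3i + 1)) + (16i^3 + 30i^2 + 28i + 10).
Simplifying, P(i+1) = (i + 1)(4i^3 + 14i^2 + 19i + 10) = (i+1)(4(i+1)^3 + 2(i+1)^2 + 3(i+1) + 1),
which is the closed form with m = i+1.
By induction, the statement is established for all m ≥ 1.

P(m) = m(4m^3 + 2m^2 + 3m + 1)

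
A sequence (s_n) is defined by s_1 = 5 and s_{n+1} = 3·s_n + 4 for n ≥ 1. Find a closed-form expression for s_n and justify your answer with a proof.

s_n = 7·3^(n - 1) - 2

Computing the first terms: s_1 = 5, s_2 = 19, s_3 = 61. This suggests s_n = 7·3^(n - 1) - 2.
Base case (n = 1): the formula gives 5 = 5 = s_1.
Inductive step: suppose the statement holds for some j ≥ 1, so s_j = 7·3^(j - 1) - 2.
Then s_{j+1} = 3·s_j + 4 = 3·(7·3^(j - 1) - 2) + 4 = 7·3^j - 2 = 7·3^((j+1) - 1) - 2,
which is the claimed formula at n = j+1.
By the principle of mathematical induction, the result holds for all n ≥ 1.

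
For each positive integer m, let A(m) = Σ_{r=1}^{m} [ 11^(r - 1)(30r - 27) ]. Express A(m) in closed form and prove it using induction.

We claim A(m) = 3·11^m(m - 1) + 3 for all m ≥ 1.
Base step (m = 1): A(1) = 3, and the closed form gives 3. They agree.
Inductive step: assume the claim holds for m = r, so A(r) = 3·11^r(r - 1) + 3.
Then A(r+1) = A(r) + (11^r(30r + 3)) = (3·11^r(r - 1) + 3) + (11^r(30r + 3)).
Simplifying, A(r+1) = 33·11^r·r + 3 = 3·11^(r+1)((r+1) - 1) + 3,
which is the closed form with m = r+1.
This completes the induction.

A(m) = 3·11^m(m - 1) + 3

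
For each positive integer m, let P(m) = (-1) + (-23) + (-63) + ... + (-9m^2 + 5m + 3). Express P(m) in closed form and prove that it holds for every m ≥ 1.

P(m) = -m(3m^2 + 2m - 4)

We claim P(m) = -m(3m^2 + 2m - 4) for all m ≥ 1.
For the base case m = 1: P(1) = -1, and the closed form gives -1. They agree.
Inductive step: suppose the statement holds for some r ≥ 1, so P(r) = r(-3r^2 - 2r + 4).
Then P(r+1) = P(r) + (5r - 9(r + 1)^2 + 8) = (r(-3r^2 - 2r + 4)) + (5r - 9(r + 1)^2 + 8).
Simplifying, P(r+1) = -(r + 1)(3r^2 + 8r + 1) = -(r+1)(3(r+1)^2 + 2(r+1) - 4),
which is the closed form with m = r+1.
This completes the induction.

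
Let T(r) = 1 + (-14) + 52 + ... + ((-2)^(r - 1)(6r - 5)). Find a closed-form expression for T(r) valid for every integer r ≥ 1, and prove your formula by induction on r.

We claim T(r) = (-2)^r(-2r + 1) - 1 for all r ≥ 1.
When r = 1: T(1) = 1, and the closed form gives 1. They agree.
Suppose the result is true for r = i, so T(i) = (-2)^i(-2i + 1) - 1.
Then T(i+1) = T(i) + ((-2)^i(6i + 1)) = ((-2)^i(-2i + 1) - 1) + ((-2)^i(6i + 1)).
Simplifying, T(i+1) = -(-2)^(i + 1) + (-2)^(i + 2)i - 1 = (-2)^(i+1)(-2(i+1) + 1) - 1,
which is the closed form with r = i+1.
This completes the induction.

T(r) = (-2)^r(-2r + 1) - 1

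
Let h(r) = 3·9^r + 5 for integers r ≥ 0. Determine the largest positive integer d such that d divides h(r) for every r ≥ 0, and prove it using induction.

Computing the first values: h(0) = 8 and h(1) = 32; gcd(8, 32) = 8, so d ≤ 8.
We prove 8 | 3·9^r + 5 for all r ≥ 0 by induction on r.
Base step (r = 0): h(0) = 8 = 8·(1), so 8 | h(0).
Inductive step: suppose the statement holds for some i ≥ 0, i.e. 8 | h(i). Then
h(i+1) = 3·9^(i+1) + 5 = 9·(3·9^i + 5) - 40 = 9·h(i) - 40. The first term is divisible by 8 by the inductive hypothesis, and -40 is divisible by 8. Hence 8 | h(i+1).
By induction, the statement is established for all r ≥ 0.
Therefore the largest such d is 8.

d = 8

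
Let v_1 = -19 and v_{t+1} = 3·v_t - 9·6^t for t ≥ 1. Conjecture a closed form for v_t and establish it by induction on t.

Computing the first terms: v_1 = -19, v_2 = -111, v_3 = -657. This suggests v_t = -3^(t - 1) - 3·6^t.
Base step (t = 1): the formula gives -19 = -19 = v_1.
Suppose the result is true for t = r, so v_r = -3^(r - 1) - 3·6^r.
Then v_{r+1} = 3·v_r - 9·6^r = 3·(-3^(r - 1) - 3·6^r) - 9·6^r = -3^r - 3·6^(r + 1) = -3^((r+1) - 1) - 3·6^(r+1),
which is the claimed formula at t = r+1.
By induction, the statement is established for all t ≥ 1.

v_t = -3^(t - 1) - 3·6^t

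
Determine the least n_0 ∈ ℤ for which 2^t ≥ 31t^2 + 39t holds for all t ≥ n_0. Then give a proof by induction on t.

n_0 = 13

At t = 12: 4096 < 4932, so the inequality fails and n_0 ≥ 13. We prove 2^t ≥ 31t^2 + 39t for all t ≥ 13.
When t = 13: 2^t = 8192 and 31t^2 + 39t = 5746, so 8192 ≥ 5746.
For the inductive step, assume it holds for an arbitrary k ≥ 13, so 2^k ≥ 31k^2 + 39k.
Then 2^(k + 1) = 2·(2^k) ≥ 2·(31k^2 + 39k).
Also, for k ≥ 13 we have 2·(31k^2 + 39k) ≥ 31(k+1)^2 + 39(k+1), since 2·(31k^2 + 39k) − (31(k+1)^2 + 39(k+1)) = 31k^2 - 23k - 70, which is nonnegative for all k ≥ 13.
Combining, 2^(k + 1) ≥ 31(k+1)^2 + 39(k+1).
By induction, the statement is established for all t ≥ 13.
Hence the smallest such n_0 is 13.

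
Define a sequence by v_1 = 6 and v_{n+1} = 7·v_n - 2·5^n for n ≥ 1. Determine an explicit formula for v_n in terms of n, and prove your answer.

Computing the first terms: v_1 = 6, v_2 = 32, v_3 = 174. This suggests v_n = 5^n + 7^(n - 1).
For the base case n = 1: the formula gives 6 = 6 = v_1.
For the inductive step, assume it holds for an arbitrary j ≥ 1, so v_j = 5^j + 7^(j - 1).
Then v_{j+1} = 7·v_j - 2·5^j = 7·(5^j + 7^(j - 1)) - 2·5^j = 5^(j + 1) + 7^j = 5^(j+1) + 7^((j+1) - 1),
which is the claimed formula at n = j+1.
Hence, by induction on n, the claim holds for every n ≥ 1.

v_n = 5^n + 7^(n - 1)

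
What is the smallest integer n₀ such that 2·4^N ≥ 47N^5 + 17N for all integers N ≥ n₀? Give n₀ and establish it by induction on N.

n₀ = 11

At N = 10: 2097152 < 4700170, so the inequality fails and n₀ ≥ 11. We prove 2·4^N ≥ 47N^5 + 17N for all N ≥ 11.
For the base case N = 11: 2·4^N = 8388608 and 47N^5 + 17N = 7569584, so 8388608 ≥ 7569584.
Inductive step: assume the claim holds for N = r, so 2·4^r ≥ 47r^5 + 17r.
Then 2·4^(r + 1) = 4·(2·4^r) ≥ 4·(47r^5 + 17r).
Also, for r ≥ 11 we have 4·(47r^5 + 17r) ≥ 47(r+1)^5 + 17(r+1), since 4·(47r^5 + 17r) − (47(r+1)^5 + 17(r+1)) = 141r^5 - 235r^4 - 470r^3 - 470r^2 - 184r - 64, which is nonnegative for all r ≥ 11.
Combining, 2·4^(r + 1) ≥ 47(r+1)^5 + 17(r+1).
Hence, by induction on N, the claim holds for every N ≥ 11.
Hence the smallest such n₀ is 11.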